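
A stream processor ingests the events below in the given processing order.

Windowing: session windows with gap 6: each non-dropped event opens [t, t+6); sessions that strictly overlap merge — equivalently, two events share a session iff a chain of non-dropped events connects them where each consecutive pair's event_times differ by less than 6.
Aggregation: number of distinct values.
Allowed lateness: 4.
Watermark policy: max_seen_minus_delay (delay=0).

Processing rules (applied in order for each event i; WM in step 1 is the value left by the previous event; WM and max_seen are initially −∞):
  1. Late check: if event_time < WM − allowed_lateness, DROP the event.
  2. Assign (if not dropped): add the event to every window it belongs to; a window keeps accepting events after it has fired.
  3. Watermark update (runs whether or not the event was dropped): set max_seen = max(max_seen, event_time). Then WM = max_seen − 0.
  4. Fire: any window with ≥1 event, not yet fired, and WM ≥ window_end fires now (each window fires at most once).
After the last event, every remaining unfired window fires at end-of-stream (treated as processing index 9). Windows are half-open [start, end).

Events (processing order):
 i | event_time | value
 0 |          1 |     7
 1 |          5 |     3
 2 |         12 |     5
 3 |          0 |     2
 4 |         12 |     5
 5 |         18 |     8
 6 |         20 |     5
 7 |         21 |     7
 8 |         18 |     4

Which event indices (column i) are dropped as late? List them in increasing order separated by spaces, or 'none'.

3

i=0 t=1 v=7: → [1,7); WM=1
i=1 t=5 v=3: → [1,11); WM=5
i=2 t=12 v=5: → [12,18); WM=12
i=3 t=0 v=2: DROP (t<12-4); WM=12
i=4 t=12 v=5: → [12,18); WM=12
i=5 t=18 v=8: → [18,24); WM=18
i=6 t=20 v=5: → [18,26); WM=20
i=7 t=21 v=7: → [18,27); WM=21
i=8 t=18 v=4: → [18,27); WM=21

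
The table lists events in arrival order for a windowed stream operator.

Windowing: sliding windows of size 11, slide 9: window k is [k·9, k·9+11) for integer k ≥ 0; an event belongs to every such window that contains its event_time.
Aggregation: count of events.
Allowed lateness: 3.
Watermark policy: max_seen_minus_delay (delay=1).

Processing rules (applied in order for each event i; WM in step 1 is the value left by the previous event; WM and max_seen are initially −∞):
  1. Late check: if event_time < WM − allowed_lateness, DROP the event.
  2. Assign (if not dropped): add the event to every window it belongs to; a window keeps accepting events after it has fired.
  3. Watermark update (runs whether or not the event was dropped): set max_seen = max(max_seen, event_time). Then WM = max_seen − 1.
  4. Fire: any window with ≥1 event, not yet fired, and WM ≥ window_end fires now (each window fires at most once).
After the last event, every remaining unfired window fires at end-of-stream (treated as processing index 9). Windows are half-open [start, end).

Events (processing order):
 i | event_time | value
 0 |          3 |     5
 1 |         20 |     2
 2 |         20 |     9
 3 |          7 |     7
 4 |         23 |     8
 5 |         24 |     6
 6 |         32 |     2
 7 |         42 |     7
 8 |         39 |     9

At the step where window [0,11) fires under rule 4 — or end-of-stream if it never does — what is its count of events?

1

i=0 t=3 v=5: → [0,11); WM=2
i=1 t=20 v=2: → [18,29); WM=19; [0,11) fires=1
i=2 t=20 v=9: → [18,29); WM=19
i=3 t=7 v=7: DROP (t<19-3); WM=19
i=4 t=23 v=8: → [18,29); WM=22
i=5 t=24 v=6: → [18,29); WM=23
i=6 t=32 v=2: → [27,38); WM=31; [18,29) fires=4
i=7 t=42 v=7: → [36,47); WM=41; [27,38) fires=1
i=8 t=39 v=9: → [36,47); WM=41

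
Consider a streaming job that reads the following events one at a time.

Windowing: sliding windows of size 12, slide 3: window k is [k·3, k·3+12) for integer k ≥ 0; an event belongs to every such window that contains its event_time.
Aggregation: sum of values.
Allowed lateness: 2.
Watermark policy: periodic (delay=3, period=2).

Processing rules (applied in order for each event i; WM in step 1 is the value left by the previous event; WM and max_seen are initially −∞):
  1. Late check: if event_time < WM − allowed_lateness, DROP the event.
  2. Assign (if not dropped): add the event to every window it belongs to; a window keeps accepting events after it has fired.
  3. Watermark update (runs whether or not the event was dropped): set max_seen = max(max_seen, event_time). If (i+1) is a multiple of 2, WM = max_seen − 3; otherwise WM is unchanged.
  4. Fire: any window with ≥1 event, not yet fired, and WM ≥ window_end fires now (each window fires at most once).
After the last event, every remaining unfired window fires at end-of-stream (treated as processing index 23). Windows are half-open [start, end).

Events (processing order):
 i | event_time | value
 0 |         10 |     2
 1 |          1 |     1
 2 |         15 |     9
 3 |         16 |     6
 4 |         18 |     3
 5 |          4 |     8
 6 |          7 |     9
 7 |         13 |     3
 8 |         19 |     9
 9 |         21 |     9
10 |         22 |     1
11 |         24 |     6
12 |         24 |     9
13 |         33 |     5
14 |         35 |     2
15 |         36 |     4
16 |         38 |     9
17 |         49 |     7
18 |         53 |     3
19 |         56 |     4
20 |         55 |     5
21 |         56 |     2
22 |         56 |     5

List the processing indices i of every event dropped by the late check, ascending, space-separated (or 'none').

i=0 t=10 v=2: → [9,21),[6,18),[3,15),[0,12); WM=−∞
i=1 t=1 v=1: → [0,12); WM=7
i=2 t=15 v=9: → [15,27),[12,24),[9,21),[6,18); WM=7
i=3 t=16 v=6: → [15,27),[12,24),[9,21),[6,18); WM=13; [0,12) fires=3
i=4 t=18 v=3: → [18,30),[15,27),[12,24),[9,21); WM=13
i=5 t=4 v=8: DROP (t<13-2); WM=15; [3,15) fires=2
i=6 t=7 v=9: DROP (t<15-2); WM=15
i=7 t=13 v=3: → [12,24),[9,21),[6,18),[3,15); WM=15
i=8 t=19 v=9: → [18,30),[15,27),[12,24),[9,21); WM=15
i=9 t=21 v=9: → [21,33),[18,30),[15,27),[12,24); WM=18; [6,18) fires=20
i=10 t=22 v=1: → [21,33),[18,30),[15,27),[12,24); WM=18
i=11 t=24 v=6: → [24,36),[21,33),[18,30),[15,27); WM=21; [9,21) fires=32
i=12 t=24 v=9: → [24,36),[21,33),[18,30),[15,27); WM=21
i=13 t=33 v=5: → [33,45),[30,42),[27,39),[24,36); WM=30; [12,24) fires=40 [15,27) fires=52 [18,30) fires=37
i=14 t=35 v=2: → [33,45),[30,42),[27,39),[24,36); WM=30
i=15 t=36 v=4: → [36,48),[33,45),[30,42),[27,39); WM=33; [21,33) fires=25
i=16 t=38 v=9: → [36,48),[33,45),[30,42),[27,39); WM=33
i=17 t=49 v=7: → [48,60),[45,57),[42,54),[39,51); WM=46; [24,36) fires=22 [27,39) fires=20 [30,42) fires=20 [33,45) fires=20
i=18 t=53 v=3: → [51,63),[48,60),[45,57),[42,54); WM=46
i=19 t=56 v=4: → [54,66),[51,63),[48,60),[45,57); WM=53; [36,48) fires=13 [39,51) fires=7
i=20 t=55 v=5: → [54,66),[51,63),[48,60),[45,57); WM=53
i=21 t=56 v=2: → [54,66),[51,63),[48,60),[45,57); WM=53
i=22 t=56 v=5: → [54,66),[51,63),[48,60),[45,57); WM=53

5 6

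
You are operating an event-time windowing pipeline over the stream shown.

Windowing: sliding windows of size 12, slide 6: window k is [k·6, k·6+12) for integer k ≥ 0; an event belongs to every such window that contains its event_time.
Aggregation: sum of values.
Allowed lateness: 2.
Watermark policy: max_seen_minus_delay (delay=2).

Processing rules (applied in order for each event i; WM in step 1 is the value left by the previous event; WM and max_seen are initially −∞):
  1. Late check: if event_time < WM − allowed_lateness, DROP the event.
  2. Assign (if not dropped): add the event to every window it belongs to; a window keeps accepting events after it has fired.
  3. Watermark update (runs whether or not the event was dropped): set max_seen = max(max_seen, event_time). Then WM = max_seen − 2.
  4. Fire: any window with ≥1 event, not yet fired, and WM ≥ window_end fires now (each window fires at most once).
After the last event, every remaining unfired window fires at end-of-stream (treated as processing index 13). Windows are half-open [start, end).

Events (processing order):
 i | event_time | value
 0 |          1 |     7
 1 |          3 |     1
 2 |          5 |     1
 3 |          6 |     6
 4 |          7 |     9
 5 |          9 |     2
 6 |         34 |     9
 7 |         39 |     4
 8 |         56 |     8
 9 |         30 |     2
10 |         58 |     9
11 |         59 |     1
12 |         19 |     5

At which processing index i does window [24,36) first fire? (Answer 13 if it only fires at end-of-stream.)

7

i=0 t=1 v=7: → [0,12); WM=-1
i=1 t=3 v=1: → [0,12); WM=1
i=2 t=5 v=1: → [0,12); WM=3
i=3 t=6 v=6: → [6,18),[0,12); WM=4
i=4 t=7 v=9: → [6,18),[0,12); WM=5
i=5 t=9 v=2: → [6,18),[0,12); WM=7
i=6 t=34 v=9: → [30,42),[24,36); WM=32; [0,12) fires=26 [6,18) fires=17
i=7 t=39 v=4: → [36,48),[30,42); WM=37; [24,36) fires=9
i=8 t=56 v=8: → [54,66),[48,60); WM=54; [30,42) fires=13 [36,48) fires=4
i=9 t=30 v=2: DROP (t<54-2); WM=54
i=10 t=58 v=9: → [54,66),[48,60); WM=56
i=11 t=59 v=1: → [54,66),[48,60); WM=57
i=12 t=19 v=5: DROP (t<57-2); WM=57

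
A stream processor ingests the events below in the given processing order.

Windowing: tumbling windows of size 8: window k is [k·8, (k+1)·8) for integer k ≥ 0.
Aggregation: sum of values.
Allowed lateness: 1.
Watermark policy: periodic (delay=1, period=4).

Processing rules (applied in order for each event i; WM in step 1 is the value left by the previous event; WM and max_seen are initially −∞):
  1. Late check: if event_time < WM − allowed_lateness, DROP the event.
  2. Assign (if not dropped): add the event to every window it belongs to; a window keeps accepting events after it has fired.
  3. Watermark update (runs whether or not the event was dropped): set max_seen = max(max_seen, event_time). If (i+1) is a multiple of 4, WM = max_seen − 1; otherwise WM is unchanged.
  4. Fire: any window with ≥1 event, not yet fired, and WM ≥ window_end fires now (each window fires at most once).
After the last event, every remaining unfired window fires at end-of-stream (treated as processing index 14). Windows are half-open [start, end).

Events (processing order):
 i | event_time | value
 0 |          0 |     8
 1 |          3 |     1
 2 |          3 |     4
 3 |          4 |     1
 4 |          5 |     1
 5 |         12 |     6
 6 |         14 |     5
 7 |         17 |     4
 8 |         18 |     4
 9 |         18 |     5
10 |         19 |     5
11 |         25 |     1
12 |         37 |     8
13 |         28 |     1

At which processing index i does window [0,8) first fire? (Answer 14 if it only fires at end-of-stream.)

7

i=0 t=0 v=8: → [0,8); WM=−∞
i=1 t=3 v=1: → [0,8); WM=−∞
i=2 t=3 v=4: → [0,8); WM=−∞
i=3 t=4 v=1: → [0,8); WM=3
i=4 t=5 v=1: → [0,8); WM=3
i=5 t=12 v=6: → [8,16); WM=3
i=6 t=14 v=5: → [8,16); WM=3
i=7 t=17 v=4: → [16,24); WM=16; [0,8) fires=15 [8,16) fires=11
i=8 t=18 v=4: → [16,24); WM=16
i=9 t=18 v=5: → [16,24); WM=16
i=10 t=19 v=5: → [16,24); WM=16
i=11 t=25 v=1: → [24,32); WM=24; [16,24) fires=18
i=12 t=37 v=8: → [32,40); WM=24
i=13 t=28 v=1: → [24,32); WM=24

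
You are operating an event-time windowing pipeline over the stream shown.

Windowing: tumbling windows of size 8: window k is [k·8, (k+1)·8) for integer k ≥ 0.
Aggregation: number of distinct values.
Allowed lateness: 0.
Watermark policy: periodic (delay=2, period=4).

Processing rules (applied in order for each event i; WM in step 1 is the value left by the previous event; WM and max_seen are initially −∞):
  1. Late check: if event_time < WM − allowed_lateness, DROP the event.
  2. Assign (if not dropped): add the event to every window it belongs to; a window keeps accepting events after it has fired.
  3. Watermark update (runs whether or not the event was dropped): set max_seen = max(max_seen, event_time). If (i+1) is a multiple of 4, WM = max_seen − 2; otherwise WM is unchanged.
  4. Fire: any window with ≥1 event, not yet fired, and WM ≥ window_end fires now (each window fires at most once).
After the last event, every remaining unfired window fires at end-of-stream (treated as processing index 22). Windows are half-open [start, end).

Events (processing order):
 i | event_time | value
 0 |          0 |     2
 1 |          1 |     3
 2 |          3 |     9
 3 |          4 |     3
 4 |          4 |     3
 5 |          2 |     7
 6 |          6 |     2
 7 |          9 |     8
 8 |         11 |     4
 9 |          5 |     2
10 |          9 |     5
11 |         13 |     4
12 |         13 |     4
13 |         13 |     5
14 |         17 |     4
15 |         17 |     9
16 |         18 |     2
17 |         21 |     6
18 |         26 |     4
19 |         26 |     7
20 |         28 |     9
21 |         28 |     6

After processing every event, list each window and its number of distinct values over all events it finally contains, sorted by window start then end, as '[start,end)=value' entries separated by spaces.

[0,8)=4 [8,16)=3 [16,24)=4 [24,32)=4

i=0 t=0 v=2: → [0,8); WM=−∞
i=1 t=1 v=3: → [0,8); WM=−∞
i=2 t=3 v=9: → [0,8); WM=−∞
i=3 t=4 v=3: → [0,8); WM=2
i=4 t=4 v=3: → [0,8); WM=2
i=5 t=2 v=7: → [0,8); WM=2
i=6 t=6 v=2: → [0,8); WM=2
i=7 t=9 v=8: → [8,16); WM=7
i=8 t=11 v=4: → [8,16); WM=7
i=9 t=5 v=2: DROP (t<7-0); WM=7
i=10 t=9 v=5: → [8,16); WM=7
i=11 t=13 v=4: → [8,16); WM=11; [0,8) fires=4
i=12 t=13 v=4: → [8,16); WM=11
i=13 t=13 v=5: → [8,16); WM=11
i=14 t=17 v=4: → [16,24); WM=11
i=15 t=17 v=9: → [16,24); WM=15
i=16 t=18 v=2: → [16,24); WM=15
i=17 t=21 v=6: → [16,24); WM=15
i=18 t=26 v=4: → [24,32); WM=15
i=19 t=26 v=7: → [24,32); WM=24; [8,16) fires=3 [16,24) fires=4
i=20 t=28 v=9: → [24,32); WM=24
i=21 t=28 v=6: → [24,32); WM=24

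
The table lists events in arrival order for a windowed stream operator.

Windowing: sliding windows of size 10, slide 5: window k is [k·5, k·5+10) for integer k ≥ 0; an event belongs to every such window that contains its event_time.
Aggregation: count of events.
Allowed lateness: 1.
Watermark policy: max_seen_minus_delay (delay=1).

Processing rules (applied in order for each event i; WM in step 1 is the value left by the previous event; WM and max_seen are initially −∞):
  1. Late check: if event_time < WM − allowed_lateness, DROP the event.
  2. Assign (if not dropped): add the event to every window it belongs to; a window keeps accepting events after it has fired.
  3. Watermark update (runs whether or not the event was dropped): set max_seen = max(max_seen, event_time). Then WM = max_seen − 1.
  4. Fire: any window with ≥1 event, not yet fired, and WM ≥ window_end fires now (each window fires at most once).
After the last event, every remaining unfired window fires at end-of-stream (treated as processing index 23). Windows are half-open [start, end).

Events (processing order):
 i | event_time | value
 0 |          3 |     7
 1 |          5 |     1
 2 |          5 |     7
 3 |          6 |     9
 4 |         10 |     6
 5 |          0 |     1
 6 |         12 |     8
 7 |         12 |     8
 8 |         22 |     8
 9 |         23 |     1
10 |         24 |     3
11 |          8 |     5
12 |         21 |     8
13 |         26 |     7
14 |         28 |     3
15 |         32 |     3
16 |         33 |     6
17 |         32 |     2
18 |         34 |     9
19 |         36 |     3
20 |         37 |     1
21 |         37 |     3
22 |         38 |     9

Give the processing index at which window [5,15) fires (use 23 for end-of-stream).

i=0 t=3 v=7: → [0,10); WM=2
i=1 t=5 v=1: → [5,15),[0,10); WM=4
i=2 t=5 v=7: → [5,15),[0,10); WM=4
i=3 t=6 v=9: → [5,15),[0,10); WM=5
i=4 t=10 v=6: → [10,20),[5,15); WM=9
i=5 t=0 v=1: DROP (t<9-1); WM=9
i=6 t=12 v=8: → [10,20),[5,15); WM=11; [0,10) fires=4
i=7 t=12 v=8: → [10,20),[5,15); WM=11
i=8 t=22 v=8: → [20,30),[15,25); WM=21; [5,15) fires=6 [10,20) fires=3
i=9 t=23 v=1: → [20,30),[15,25); WM=22
i=10 t=24 v=3: → [20,30),[15,25); WM=23
i=11 t=8 v=5: DROP (t<23-1); WM=23
i=12 t=21 v=8: DROP (t<23-1); WM=23
i=13 t=26 v=7: → [25,35),[20,30); WM=25; [15,25) fires=3
i=14 t=28 v=3: → [25,35),[20,30); WM=27
i=15 t=32 v=3: → [30,40),[25,35); WM=31; [20,30) fires=5
i=16 t=33 v=6: → [30,40),[25,35); WM=32
i=17 t=32 v=2: → [30,40),[25,35); WM=32
i=18 t=34 v=9: → [30,40),[25,35); WM=33
i=19 t=36 v=3: → [35,45),[30,40); WM=35; [25,35) fires=6
i=20 t=37 v=1: → [35,45),[30,40); WM=36
i=21 t=37 v=3: → [35,45),[30,40); WM=36
i=22 t=38 v=9: → [35,45),[30,40); WM=37

8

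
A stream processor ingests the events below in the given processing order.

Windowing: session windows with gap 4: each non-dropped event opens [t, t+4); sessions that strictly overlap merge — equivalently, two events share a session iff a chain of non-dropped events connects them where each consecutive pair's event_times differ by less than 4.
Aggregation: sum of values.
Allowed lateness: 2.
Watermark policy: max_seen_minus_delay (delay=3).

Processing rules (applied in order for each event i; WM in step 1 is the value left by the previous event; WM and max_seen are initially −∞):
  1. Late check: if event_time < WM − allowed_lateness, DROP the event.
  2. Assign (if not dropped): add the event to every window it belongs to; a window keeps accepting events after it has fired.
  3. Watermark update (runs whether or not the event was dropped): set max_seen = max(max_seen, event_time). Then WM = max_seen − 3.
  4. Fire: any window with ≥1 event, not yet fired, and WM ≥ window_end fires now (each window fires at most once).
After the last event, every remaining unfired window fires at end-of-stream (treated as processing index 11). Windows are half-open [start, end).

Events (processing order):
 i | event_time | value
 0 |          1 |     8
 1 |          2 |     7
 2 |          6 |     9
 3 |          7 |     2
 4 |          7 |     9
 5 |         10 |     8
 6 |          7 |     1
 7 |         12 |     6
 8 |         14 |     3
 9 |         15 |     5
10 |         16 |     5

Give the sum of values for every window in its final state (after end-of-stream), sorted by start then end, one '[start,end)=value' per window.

[1,6)=15 [6,20)=48

i=0 t=1 v=8: → [1,5); WM=-2
i=1 t=2 v=7: → [1,6); WM=-1
i=2 t=6 v=9: → [6,10); WM=3
i=3 t=7 v=2: → [6,11); WM=4
i=4 t=7 v=9: → [6,11); WM=4
i=5 t=10 v=8: → [6,14); WM=7
i=6 t=7 v=1: → [6,14); WM=7
i=7 t=12 v=6: → [6,16); WM=9
i=8 t=14 v=3: → [6,18); WM=11
i=9 t=15 v=5: → [6,19); WM=12
i=10 t=16 v=5: → [6,20); WM=13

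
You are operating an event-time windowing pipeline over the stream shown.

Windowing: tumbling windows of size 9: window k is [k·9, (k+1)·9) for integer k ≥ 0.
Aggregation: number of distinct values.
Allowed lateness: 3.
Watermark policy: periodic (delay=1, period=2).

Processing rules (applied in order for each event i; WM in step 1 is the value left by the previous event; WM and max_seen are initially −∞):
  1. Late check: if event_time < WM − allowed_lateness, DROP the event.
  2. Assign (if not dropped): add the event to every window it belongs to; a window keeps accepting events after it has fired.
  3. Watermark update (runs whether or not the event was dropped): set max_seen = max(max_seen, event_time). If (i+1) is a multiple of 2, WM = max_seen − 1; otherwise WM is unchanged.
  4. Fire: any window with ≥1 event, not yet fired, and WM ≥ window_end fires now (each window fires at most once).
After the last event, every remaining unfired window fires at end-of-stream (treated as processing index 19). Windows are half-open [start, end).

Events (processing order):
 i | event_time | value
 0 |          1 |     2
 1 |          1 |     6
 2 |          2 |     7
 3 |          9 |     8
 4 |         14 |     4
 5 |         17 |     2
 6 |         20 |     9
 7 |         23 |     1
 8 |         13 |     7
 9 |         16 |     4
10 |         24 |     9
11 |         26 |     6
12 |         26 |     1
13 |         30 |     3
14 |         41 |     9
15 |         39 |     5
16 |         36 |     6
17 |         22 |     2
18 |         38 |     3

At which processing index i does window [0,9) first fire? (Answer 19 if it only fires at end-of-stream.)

5

i=0 t=1 v=2: → [0,9); WM=−∞
i=1 t=1 v=6: → [0,9); WM=0
i=2 t=2 v=7: → [0,9); WM=0
i=3 t=9 v=8: → [9,18); WM=8
i=4 t=14 v=4: → [9,18); WM=8
i=5 t=17 v=2: → [9,18); WM=16; [0,9) fires=3
i=6 t=20 v=9: → [18,27); WM=16
i=7 t=23 v=1: → [18,27); WM=22; [9,18) fires=3
i=8 t=13 v=7: DROP (t<22-3); WM=22
i=9 t=16 v=4: DROP (t<22-3); WM=22
i=10 t=24 v=9: → [18,27); WM=22
i=11 t=26 v=6: → [18,27); WM=25
i=12 t=26 v=1: → [18,27); WM=25
i=13 t=30 v=3: → [27,36); WM=29; [18,27) fires=3
i=14 t=41 v=9: → [36,45); WM=29
i=15 t=39 v=5: → [36,45); WM=40; [27,36) fires=1
i=16 t=36 v=6: DROP (t<40-3); WM=40
i=17 t=22 v=2: DROP (t<40-3); WM=40
i=18 t=38 v=3: → [36,45); WM=40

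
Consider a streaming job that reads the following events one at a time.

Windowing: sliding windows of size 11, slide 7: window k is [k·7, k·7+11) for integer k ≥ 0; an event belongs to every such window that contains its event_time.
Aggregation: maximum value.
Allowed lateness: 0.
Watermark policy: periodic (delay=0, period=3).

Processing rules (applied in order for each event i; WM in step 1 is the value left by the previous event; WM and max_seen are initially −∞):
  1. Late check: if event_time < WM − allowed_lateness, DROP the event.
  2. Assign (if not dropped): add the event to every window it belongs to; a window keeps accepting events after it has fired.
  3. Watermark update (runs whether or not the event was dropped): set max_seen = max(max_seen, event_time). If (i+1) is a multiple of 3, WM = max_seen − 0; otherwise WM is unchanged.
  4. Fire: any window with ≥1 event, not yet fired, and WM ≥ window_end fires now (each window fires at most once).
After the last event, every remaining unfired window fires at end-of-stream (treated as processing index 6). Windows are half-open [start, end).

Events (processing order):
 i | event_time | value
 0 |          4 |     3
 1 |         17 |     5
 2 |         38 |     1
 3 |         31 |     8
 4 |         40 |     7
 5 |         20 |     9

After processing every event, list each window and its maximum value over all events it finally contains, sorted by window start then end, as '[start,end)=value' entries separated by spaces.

i=0 t=4 v=3: → [0,11); WM=−∞
i=1 t=17 v=5: → [14,25),[7,18); WM=−∞
i=2 t=38 v=1: → [35,46),[28,39); WM=38; [0,11) fires=3 [7,18) fires=5 [14,25) fires=5
i=3 t=31 v=8: DROP (t<38-0); WM=38
i=4 t=40 v=7: → [35,46); WM=38
i=5 t=20 v=9: DROP (t<38-0); WM=40; [28,39) fires=1

[0,11)=3 [7,18)=5 [14,25)=5 [28,39)=1 [35,46)=7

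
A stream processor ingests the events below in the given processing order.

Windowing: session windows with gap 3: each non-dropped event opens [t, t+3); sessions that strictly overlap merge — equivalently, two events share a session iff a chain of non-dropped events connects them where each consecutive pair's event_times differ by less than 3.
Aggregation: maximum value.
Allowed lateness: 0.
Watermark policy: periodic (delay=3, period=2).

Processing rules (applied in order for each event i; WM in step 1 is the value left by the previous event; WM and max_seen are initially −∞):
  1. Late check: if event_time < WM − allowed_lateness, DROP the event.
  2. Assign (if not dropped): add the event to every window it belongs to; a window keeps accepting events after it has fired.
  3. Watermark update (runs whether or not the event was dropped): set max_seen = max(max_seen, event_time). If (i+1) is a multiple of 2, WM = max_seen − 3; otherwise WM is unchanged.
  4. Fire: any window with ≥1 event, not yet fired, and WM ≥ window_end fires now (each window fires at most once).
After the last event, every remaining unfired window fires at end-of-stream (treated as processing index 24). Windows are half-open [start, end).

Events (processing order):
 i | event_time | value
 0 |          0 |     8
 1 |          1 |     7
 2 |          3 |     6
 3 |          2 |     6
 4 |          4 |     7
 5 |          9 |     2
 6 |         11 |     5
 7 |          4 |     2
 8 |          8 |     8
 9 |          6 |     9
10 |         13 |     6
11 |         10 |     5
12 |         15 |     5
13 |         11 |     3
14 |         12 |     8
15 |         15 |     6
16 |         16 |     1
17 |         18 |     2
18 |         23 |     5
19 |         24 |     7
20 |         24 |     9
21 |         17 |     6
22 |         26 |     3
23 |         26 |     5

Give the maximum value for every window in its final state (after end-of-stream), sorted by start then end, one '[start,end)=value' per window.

i=0 t=0 v=8: → [0,3); WM=−∞
i=1 t=1 v=7: → [0,4); WM=-2
i=2 t=3 v=6: → [0,6); WM=-2
i=3 t=2 v=6: → [0,6); WM=0
i=4 t=4 v=7: → [0,7); WM=0
i=5 t=9 v=2: → [9,12); WM=6
i=6 t=11 v=5: → [9,14); WM=6
i=7 t=4 v=2: DROP (t<6-0); WM=8
i=8 t=8 v=8: → [8,14); WM=8
i=9 t=6 v=9: DROP (t<8-0); WM=8
i=10 t=13 v=6: → [8,16); WM=8
i=11 t=10 v=5: → [8,16); WM=10
i=12 t=15 v=5: → [8,18); WM=10
i=13 t=11 v=3: → [8,18); WM=12
i=14 t=12 v=8: → [8,18); WM=12
i=15 t=15 v=6: → [8,18); WM=12
i=16 t=16 v=1: → [8,19); WM=12
i=17 t=18 v=2: → [8,21); WM=15
i=18 t=23 v=5: → [23,26); WM=15
i=19 t=24 v=7: → [23,27); WM=21
i=20 t=24 v=9: → [23,27); WM=21
i=21 t=17 v=6: DROP (t<21-0); WM=21
i=22 t=26 v=3: → [23,29); WM=21
i=23 t=26 v=5: → [23,29); WM=23

[0,7)=8 [8,21)=8 [23,29)=9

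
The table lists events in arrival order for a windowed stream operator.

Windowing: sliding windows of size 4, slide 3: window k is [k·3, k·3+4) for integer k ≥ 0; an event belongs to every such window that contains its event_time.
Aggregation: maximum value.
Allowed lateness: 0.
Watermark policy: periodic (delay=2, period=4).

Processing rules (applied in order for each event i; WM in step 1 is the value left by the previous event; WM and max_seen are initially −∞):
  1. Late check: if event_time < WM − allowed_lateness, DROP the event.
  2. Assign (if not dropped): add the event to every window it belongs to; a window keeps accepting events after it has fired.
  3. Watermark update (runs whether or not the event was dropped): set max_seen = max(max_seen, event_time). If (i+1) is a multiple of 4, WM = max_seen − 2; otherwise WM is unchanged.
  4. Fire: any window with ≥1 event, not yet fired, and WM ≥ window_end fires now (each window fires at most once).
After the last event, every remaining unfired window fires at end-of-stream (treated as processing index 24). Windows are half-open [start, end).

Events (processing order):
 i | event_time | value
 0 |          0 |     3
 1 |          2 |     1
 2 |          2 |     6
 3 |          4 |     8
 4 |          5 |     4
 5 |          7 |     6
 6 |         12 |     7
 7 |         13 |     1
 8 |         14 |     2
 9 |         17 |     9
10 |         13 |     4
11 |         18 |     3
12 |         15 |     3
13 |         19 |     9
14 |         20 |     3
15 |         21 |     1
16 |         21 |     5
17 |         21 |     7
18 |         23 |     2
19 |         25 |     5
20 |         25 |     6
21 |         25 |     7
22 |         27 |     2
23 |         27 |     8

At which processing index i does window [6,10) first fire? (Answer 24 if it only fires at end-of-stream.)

7

i=0 t=0 v=3: → [0,4); WM=−∞
i=1 t=2 v=1: → [0,4); WM=−∞
i=2 t=2 v=6: → [0,4); WM=−∞
i=3 t=4 v=8: → [3,7); WM=2
i=4 t=5 v=4: → [3,7); WM=2
i=5 t=7 v=6: → [6,10); WM=2
i=6 t=12 v=7: → [12,16),[9,13); WM=2
i=7 t=13 v=1: → [12,16); WM=11; [0,4) fires=6 [3,7) fires=8 [6,10) fires=6
i=8 t=14 v=2: → [12,16); WM=11
i=9 t=17 v=9: → [15,19); WM=11
i=10 t=13 v=4: → [12,16); WM=11
i=11 t=18 v=3: → [18,22),[15,19); WM=16; [9,13) fires=7 [12,16) fires=7
i=12 t=15 v=3: DROP (t<16-0); WM=16
i=13 t=19 v=9: → [18,22); WM=16
i=14 t=20 v=3: → [18,22); WM=16
i=15 t=21 v=1: → [21,25),[18,22); WM=19; [15,19) fires=9
i=16 t=21 v=5: → [21,25),[18,22); WM=19
i=17 t=21 v=7: → [21,25),[18,22); WM=19
i=18 t=23 v=2: → [21,25); WM=19
i=19 t=25 v=5: → [24,28); WM=23; [18,22) fires=9
i=20 t=25 v=6: → [24,28); WM=23
i=21 t=25 v=7: → [24,28); WM=23
i=22 t=27 v=2: → [27,31),[24,28); WM=23
i=23 t=27 v=8: → [27,31),[24,28); WM=25; [21,25) fires=7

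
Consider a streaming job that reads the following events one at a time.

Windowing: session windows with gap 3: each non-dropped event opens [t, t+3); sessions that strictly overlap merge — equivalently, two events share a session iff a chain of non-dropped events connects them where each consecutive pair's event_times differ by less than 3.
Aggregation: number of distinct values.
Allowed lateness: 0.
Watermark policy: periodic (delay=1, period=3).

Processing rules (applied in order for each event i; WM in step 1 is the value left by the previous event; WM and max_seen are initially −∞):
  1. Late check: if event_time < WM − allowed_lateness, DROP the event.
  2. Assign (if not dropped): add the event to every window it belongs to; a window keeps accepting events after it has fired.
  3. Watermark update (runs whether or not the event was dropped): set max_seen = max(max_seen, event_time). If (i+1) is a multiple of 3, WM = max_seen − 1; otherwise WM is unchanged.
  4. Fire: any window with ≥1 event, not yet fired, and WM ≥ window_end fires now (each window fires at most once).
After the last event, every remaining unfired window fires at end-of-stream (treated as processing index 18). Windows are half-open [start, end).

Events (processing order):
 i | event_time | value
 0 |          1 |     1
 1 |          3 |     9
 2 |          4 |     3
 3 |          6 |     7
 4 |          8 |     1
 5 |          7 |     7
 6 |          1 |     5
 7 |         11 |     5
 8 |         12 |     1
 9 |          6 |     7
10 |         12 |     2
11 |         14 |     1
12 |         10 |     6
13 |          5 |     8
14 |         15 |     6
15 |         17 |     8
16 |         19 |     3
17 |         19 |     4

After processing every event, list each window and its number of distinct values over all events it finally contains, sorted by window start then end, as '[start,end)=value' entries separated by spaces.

i=0 t=1 v=1: → [1,4); WM=−∞
i=1 t=3 v=9: → [1,6); WM=−∞
i=2 t=4 v=3: → [1,7); WM=3
i=3 t=6 v=7: → [1,9); WM=3
i=4 t=8 v=1: → [1,11); WM=3
i=5 t=7 v=7: → [1,11); WM=7
i=6 t=1 v=5: DROP (t<7-0); WM=7
i=7 t=11 v=5: → [11,14); WM=7
i=8 t=12 v=1: → [11,15); WM=11
i=9 t=6 v=7: DROP (t<11-0); WM=11
i=10 t=12 v=2: → [11,15); WM=11
i=11 t=14 v=1: → [11,17); WM=13
i=12 t=10 v=6: DROP (t<13-0); WM=13
i=13 t=5 v=8: DROP (t<13-0); WM=13
i=14 t=15 v=6: → [11,18); WM=14
i=15 t=17 v=8: → [11,20); WM=14
i=16 t=19 v=3: → [11,22); WM=14
i=17 t=19 v=4: → [11,22); WM=18

[1,11)=4 [11,22)=7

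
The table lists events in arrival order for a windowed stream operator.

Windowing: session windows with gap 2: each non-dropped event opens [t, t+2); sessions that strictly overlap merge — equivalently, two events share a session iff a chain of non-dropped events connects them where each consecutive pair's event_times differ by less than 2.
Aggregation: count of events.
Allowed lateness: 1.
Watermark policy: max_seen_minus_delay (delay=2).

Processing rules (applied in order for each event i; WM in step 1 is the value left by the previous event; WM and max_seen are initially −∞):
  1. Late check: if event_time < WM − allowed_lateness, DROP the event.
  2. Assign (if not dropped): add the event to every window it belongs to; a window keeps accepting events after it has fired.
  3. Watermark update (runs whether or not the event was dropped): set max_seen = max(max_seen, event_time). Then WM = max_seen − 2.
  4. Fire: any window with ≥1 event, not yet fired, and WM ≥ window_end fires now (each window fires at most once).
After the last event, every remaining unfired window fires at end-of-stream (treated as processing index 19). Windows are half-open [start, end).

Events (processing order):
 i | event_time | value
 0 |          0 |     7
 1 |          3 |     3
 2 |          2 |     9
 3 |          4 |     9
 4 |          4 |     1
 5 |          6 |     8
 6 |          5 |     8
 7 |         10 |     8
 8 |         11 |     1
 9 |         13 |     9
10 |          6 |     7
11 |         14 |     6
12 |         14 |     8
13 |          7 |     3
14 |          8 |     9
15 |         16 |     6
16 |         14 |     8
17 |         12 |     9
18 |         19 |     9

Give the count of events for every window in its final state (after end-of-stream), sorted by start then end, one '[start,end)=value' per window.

[0,2)=1 [2,8)=6 [10,13)=2 [13,16)=4 [16,18)=1 [19,21)=1

i=0 t=0 v=7: → [0,2); WM=-2
i=1 t=3 v=3: → [3,5); WM=1
i=2 t=2 v=9: → [2,5); WM=1
i=3 t=4 v=9: → [2,6); WM=2
i=4 t=4 v=1: → [2,6); WM=2
i=5 t=6 v=8: → [6,8); WM=4
i=6 t=5 v=8: → [2,8); WM=4
i=7 t=10 v=8: → [10,12); WM=8
i=8 t=11 v=1: → [10,13); WM=9
i=9 t=13 v=9: → [13,15); WM=11
i=10 t=6 v=7: DROP (t<11-1); WM=11
i=11 t=14 v=6: → [13,16); WM=12
i=12 t=14 v=8: → [13,16); WM=12
i=13 t=7 v=3: DROP (t<12-1); WM=12
i=14 t=8 v=9: DROP (t<12-1); WM=12
i=15 t=16 v=6: → [16,18); WM=14
i=16 t=14 v=8: → [13,16); WM=14
i=17 t=12 v=9: DROP (t<14-1); WM=14
i=18 t=19 v=9: → [19,21); WM=17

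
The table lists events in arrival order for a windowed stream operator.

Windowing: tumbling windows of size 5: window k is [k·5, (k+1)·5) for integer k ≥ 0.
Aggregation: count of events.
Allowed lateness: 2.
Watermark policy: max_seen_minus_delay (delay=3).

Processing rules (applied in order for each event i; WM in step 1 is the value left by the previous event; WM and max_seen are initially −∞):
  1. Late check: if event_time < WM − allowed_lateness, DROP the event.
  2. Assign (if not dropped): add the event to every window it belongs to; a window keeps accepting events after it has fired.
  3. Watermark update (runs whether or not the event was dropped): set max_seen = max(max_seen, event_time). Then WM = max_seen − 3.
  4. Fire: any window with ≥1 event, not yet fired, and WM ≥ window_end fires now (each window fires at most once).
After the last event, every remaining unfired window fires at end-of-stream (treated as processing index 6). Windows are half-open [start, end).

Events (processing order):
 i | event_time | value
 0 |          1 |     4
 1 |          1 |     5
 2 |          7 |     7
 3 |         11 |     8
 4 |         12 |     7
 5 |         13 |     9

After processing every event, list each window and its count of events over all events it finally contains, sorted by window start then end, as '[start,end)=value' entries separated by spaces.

[0,5)=2 [5,10)=1 [10,15)=3

i=0 t=1 v=4: → [0,5); WM=-2
i=1 t=1 v=5: → [0,5); WM=-2
i=2 t=7 v=7: → [5,10); WM=4
i=3 t=11 v=8: → [10,15); WM=8; [0,5) fires=2
i=4 t=12 v=7: → [10,15); WM=9
i=5 t=13 v=9: → [10,15); WM=10; [5,10) fires=1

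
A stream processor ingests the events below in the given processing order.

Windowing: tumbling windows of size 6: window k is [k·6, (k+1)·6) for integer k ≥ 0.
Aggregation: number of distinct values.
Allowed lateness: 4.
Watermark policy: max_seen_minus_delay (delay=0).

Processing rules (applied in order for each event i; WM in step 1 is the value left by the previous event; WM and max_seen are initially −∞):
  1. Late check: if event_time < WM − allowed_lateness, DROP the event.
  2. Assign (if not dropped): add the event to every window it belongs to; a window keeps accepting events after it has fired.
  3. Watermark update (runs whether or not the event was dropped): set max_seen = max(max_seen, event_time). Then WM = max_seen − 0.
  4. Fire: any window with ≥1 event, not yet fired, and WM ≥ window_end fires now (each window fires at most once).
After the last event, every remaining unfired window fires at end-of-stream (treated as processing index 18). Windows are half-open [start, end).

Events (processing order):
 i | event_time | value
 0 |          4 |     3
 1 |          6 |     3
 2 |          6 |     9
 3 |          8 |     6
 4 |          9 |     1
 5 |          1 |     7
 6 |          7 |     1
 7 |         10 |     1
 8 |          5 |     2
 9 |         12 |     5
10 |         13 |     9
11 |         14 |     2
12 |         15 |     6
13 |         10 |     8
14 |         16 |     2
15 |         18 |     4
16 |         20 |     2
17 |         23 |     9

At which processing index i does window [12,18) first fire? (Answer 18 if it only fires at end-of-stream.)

15

i=0 t=4 v=3: → [0,6); WM=4
i=1 t=6 v=3: → [6,12); WM=6; [0,6) fires=1
i=2 t=6 v=9: → [6,12); WM=6
i=3 t=8 v=6: → [6,12); WM=8
i=4 t=9 v=1: → [6,12); WM=9
i=5 t=1 v=7: DROP (t<9-4); WM=9
i=6 t=7 v=1: → [6,12); WM=9
i=7 t=10 v=1: → [6,12); WM=10
i=8 t=5 v=2: DROP (t<10-4); WM=10
i=9 t=12 v=5: → [12,18); WM=12; [6,12) fires=4
i=10 t=13 v=9: → [12,18); WM=13
i=11 t=14 v=2: → [12,18); WM=14
i=12 t=15 v=6: → [12,18); WM=15
i=13 t=10 v=8: DROP (t<15-4); WM=15
i=14 t=16 v=2: → [12,18); WM=16
i=15 t=18 v=4: → [18,24); WM=18; [12,18) fires=4
i=16 t=20 v=2: → [18,24); WM=20
i=17 t=23 v=9: → [18,24); WM=23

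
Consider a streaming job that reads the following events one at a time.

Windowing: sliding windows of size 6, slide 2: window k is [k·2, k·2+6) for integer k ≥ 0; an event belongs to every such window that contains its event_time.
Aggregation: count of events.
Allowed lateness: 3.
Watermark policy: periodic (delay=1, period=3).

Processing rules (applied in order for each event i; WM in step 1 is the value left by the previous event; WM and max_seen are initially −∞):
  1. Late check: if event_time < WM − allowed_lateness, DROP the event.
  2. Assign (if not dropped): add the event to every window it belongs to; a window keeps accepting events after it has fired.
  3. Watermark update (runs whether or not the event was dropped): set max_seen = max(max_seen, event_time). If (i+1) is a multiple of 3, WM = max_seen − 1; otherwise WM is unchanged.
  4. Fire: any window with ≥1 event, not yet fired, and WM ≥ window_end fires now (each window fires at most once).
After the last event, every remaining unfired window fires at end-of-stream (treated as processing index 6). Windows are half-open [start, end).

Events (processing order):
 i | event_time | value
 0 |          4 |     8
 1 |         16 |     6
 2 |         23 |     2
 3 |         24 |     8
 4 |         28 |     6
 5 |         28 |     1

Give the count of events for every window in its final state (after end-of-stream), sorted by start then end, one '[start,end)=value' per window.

[0,6)=1 [2,8)=1 [4,10)=1 [12,18)=1 [14,20)=1 [16,22)=1 [18,24)=1 [20,26)=2 [22,28)=2 [24,30)=3 [26,32)=2 [28,34)=2

i=0 t=4 v=8: → [4,10),[2,8),[0,6); WM=−∞
i=1 t=16 v=6: → [16,22),[14,20),[12,18); WM=−∞
i=2 t=23 v=2: → [22,28),[20,26),[18,24); WM=22; [0,6) fires=1 [2,8) fires=1 [4,10) fires=1 [12,18) fires=1 [14,20) fires=1 [16,22) fires=1
i=3 t=24 v=8: → [24,30),[22,28),[20,26); WM=22
i=4 t=28 v=6: → [28,34),[26,32),[24,30); WM=22
i=5 t=28 v=1: → [28,34),[26,32),[24,30); WM=27; [18,24) fires=1 [20,26) fires=2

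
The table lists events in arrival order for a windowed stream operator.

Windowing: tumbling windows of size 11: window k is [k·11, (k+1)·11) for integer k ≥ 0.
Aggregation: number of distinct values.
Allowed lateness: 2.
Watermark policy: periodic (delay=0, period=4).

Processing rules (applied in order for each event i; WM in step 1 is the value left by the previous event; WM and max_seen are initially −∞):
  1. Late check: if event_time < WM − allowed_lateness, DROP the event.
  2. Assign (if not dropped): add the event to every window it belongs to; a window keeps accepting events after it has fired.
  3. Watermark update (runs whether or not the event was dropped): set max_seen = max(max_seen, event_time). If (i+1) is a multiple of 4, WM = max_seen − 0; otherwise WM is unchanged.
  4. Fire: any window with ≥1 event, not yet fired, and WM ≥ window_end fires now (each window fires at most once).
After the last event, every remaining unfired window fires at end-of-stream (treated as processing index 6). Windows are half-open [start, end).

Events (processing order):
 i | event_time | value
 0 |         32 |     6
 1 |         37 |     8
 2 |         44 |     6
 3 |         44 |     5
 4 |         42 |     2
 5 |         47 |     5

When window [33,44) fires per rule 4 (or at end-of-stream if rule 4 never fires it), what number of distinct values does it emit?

1

i=0 t=32 v=6: → [22,33); WM=−∞
i=1 t=37 v=8: → [33,44); WM=−∞
i=2 t=44 v=6: → [44,55); WM=−∞
i=3 t=44 v=5: → [44,55); WM=44; [22,33) fires=1 [33,44) fires=1
i=4 t=42 v=2: → [33,44); WM=44
i=5 t=47 v=5: → [44,55); WM=44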